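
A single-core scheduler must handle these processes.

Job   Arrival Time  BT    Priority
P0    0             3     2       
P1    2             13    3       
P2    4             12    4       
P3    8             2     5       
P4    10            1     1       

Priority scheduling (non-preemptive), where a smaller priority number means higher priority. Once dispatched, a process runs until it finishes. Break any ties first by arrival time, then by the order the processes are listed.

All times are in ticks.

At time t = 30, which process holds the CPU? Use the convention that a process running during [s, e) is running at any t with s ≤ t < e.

Schedule: | P0 0-3 | P1 3-16 | P4 16-17 | P2 17-29 | P3 29-31 |
Completion: P0=3  P1=16  P2=29  P3=31  P4=17
Turnaround (C−A): P0=3  P1=14  P2=25  P3=23  P4=7

P3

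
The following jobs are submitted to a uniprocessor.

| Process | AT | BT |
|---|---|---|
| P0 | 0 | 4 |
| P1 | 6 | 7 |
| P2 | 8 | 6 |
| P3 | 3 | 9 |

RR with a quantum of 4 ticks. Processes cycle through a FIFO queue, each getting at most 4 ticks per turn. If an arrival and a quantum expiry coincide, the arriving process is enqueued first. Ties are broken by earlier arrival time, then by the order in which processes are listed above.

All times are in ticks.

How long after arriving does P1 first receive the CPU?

2

Gantt: | P0 0-4 | P3 4-8 | P1 8-12 | P2 12-16 | P3 16-20 | P1 20-23 | P2 23-25 | P3 25-26 |
Completion: P0=4  P1=23  P2=25  P3=26
Response(P1) = first start − arrival = 8 − 6 = 2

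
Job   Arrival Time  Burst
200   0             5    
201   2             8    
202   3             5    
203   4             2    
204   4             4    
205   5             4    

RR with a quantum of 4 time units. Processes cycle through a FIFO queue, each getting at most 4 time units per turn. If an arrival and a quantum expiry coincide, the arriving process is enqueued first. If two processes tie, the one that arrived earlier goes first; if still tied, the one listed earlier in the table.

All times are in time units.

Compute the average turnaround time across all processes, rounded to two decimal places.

Timeline: | 200 0-4 | 201 4-8 | 202 8-12 | 203 12-14 | 204 14-18 | 200 18-19 | 205 19-23 | 201 23-27 | 202 27-28 |
Completion: 200=19  201=27  202=28  203=14  204=18  205=23
Turnaround (C−A): 200=19  201=25  202=25  203=10  204=14  205=18
Turnaround times: 200=19, 201=25, 202=25, 203=10, 204=14, 205=18
Average turnaround = (19+25+25+10+14+18) / 6 = 111/6 = 18.50

18.50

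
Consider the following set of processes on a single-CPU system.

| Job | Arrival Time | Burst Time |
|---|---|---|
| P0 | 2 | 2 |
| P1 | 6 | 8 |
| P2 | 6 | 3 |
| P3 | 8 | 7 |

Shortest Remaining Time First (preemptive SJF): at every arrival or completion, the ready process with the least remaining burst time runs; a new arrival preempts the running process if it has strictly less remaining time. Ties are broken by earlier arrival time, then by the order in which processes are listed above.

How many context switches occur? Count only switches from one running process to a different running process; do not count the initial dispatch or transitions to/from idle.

Timeline: | idle 0-2 | P0 2-4 | idle 4-6 | P2 6-9 | P3 9-16 | P1 16-24 |
Completion: P0=4  P1=24  P2=9  P3=16

2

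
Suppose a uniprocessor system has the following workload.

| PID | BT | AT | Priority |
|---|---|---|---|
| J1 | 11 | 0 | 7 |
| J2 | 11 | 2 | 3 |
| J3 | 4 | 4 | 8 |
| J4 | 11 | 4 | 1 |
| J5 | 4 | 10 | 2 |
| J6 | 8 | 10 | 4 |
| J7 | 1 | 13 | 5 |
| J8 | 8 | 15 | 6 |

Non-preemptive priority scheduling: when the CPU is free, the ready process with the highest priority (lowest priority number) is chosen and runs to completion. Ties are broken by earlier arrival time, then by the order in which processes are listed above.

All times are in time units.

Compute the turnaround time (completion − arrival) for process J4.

18

Schedule: | J1 0-11 | J4 11-22 | J5 22-26 | J2 26-37 | J6 37-45 | J7 45-46 | J8 46-54 | J3 54-58 |
Completion: J1=11  J2=37  J3=58  J4=22  J5=26  J6=45  J7=46  J8=54
Turnaround (C−A): J1=11  J2=35  J3=54  J4=18  J5=16  J6=35  J7=33  J8=39
Turnaround(J4) = completion − arrival = 22 − 4 = 18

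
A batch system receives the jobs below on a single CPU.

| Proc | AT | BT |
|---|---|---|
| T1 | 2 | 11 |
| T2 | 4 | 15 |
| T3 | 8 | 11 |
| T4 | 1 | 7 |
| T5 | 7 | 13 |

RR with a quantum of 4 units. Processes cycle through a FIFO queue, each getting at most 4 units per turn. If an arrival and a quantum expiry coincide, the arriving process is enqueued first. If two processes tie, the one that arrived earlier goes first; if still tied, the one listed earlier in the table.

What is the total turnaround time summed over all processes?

Timeline: | idle 0-1 | T4 1-5 | T1 5-9 | T2 9-13 | T4 13-16 | T5 16-20 | T3 20-24 | T1 24-28 | T2 28-32 | T5 32-36 | T3 36-40 | T1 40-43 | T2 43-47 | T5 47-51 | T3 51-54 | T2 54-57 | T5 57-58 |
Completion: T1=43  T2=57  T3=54  T4=16  T5=58
Turnaround = completion − arrival: T1=41, T2=53, T3=46, T4=15, T5=51
Total turnaround = 41 + 53 + 46 + 15 + 51 = 206

206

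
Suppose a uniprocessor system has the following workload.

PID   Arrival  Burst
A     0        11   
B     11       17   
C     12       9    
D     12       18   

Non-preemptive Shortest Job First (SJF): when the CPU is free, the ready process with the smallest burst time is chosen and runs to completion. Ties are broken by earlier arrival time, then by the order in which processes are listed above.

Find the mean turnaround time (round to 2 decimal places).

Gantt: | A 0-11 | B 11-28 | C 28-37 | D 37-55 |
Completion: A=11  B=28  C=37  D=55
Turnaround times: A=11, B=17, C=25, D=43
Average turnaround = (11+17+25+43) / 4 = 96/4 = 24.00

24.00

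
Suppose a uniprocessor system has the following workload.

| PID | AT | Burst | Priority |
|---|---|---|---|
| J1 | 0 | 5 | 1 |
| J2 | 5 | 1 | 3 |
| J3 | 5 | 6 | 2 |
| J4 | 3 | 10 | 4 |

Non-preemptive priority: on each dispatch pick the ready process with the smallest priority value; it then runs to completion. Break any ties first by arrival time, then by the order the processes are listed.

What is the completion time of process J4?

22

Gantt: | J1 0-5 | J3 5-11 | J2 11-12 | J4 12-22 |
Completion: J1=5  J2=12  J3=11  J4=22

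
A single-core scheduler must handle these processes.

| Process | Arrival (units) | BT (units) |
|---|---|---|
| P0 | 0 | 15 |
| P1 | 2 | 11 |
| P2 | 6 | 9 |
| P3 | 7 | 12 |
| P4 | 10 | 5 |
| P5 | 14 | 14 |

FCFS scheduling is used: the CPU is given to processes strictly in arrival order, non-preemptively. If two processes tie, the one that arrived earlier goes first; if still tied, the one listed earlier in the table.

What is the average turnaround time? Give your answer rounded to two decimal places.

Schedule: | P0 0-15 | P1 15-26 | P2 26-35 | P3 35-47 | P4 47-52 | P5 52-66 |
Completion: P0=15  P1=26  P2=35  P3=47  P4=52  P5=66
Turnaround (C−A): P0=15  P1=24  P2=29  P3=40  P4=42  P5=52
Turnaround times: P0=15, P1=24, P2=29, P3=40, P4=42, P5=52
Average turnaround = (15+24+29+40+42+52) / 6 = 202/6 = 33.67

33.67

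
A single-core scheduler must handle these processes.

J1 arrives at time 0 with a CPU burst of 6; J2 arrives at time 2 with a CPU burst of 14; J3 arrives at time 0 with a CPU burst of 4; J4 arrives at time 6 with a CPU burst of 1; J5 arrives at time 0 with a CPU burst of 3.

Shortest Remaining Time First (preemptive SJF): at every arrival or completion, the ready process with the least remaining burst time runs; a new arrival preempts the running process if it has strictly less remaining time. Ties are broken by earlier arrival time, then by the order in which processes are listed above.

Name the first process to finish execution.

J5

Schedule: | J5 0-3 | J3 3-7 | J4 7-8 | J1 8-14 | J2 14-28 |
Completion: J1=14  J2=28  J3=7  J4=8  J5=3
Finish order: J5 → J3 → J4 → J1 → J2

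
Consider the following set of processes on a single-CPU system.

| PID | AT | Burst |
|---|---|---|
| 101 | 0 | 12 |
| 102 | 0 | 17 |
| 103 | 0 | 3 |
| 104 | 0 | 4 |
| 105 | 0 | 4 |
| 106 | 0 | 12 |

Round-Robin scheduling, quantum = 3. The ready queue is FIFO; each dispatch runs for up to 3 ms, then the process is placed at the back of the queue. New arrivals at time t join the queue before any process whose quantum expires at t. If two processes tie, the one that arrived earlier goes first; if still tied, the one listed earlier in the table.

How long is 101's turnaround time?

Schedule: | 101 0-3 | 102 3-6 | 103 6-9 | 104 9-12 | 105 12-15 | 106 15-18 | 101 18-21 | 102 21-24 | 104 24-25 | 105 25-26 | 106 26-29 | 101 29-32 | 102 32-35 | 106 35-38 | 101 38-41 | 102 41-44 | 106 44-47 | 102 47-52 |
Completion: 101=41  102=52  103=9  104=25  105=26  106=47
Turnaround (C−A): 101=41  102=52  103=9  104=25  105=26  106=47
Turnaround(101) = completion − arrival = 41 − 0 = 41

41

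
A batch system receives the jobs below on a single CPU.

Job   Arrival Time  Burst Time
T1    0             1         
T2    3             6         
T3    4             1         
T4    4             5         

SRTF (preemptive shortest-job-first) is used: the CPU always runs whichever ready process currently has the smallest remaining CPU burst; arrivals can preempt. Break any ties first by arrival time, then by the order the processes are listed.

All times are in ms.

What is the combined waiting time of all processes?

Gantt: | T1 0-1 | idle 1-3 | T2 3-4 | T3 4-5 | T2 5-10 | T4 10-15 |
Completion: T1=1  T2=10  T3=5  T4=15
Waiting = turnaround − burst: T1=0, T2=1, T3=0, T4=6
Total waiting = 0 + 1 + 0 + 6 = 7

7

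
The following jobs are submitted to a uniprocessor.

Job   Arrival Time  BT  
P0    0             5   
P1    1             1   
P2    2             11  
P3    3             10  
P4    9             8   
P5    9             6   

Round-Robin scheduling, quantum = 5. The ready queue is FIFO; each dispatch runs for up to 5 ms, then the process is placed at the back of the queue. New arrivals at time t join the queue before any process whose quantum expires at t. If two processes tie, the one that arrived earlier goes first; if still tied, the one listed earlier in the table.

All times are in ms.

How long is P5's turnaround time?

31

Timeline: | P0 0-5 | P1 5-6 | P2 6-11 | P3 11-16 | P4 16-21 | P5 21-26 | P2 26-31 | P3 31-36 | P4 36-39 | P5 39-40 | P2 40-41 |
Completion: P0=5  P1=6  P2=41  P3=36  P4=39  P5=40
Turnaround (C−A): P0=5  P1=5  P2=39  P3=33  P4=30  P5=31
Turnaround(P5) = completion − arrival = 40 − 9 = 31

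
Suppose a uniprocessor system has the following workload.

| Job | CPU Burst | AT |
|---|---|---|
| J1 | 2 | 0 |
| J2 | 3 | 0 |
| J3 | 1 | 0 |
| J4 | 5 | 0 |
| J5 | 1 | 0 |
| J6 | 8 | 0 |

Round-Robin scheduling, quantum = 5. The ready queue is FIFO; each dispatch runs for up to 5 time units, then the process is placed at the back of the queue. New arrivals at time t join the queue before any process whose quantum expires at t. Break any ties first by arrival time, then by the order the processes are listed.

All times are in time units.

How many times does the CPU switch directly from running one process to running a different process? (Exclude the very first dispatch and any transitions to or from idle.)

Schedule: | J1 0-2 | J2 2-5 | J3 5-6 | J4 6-11 | J5 11-12 | J6 12-20 |
Completion: J1=2  J2=5  J3=6  J4=11  J5=12  J6=20

5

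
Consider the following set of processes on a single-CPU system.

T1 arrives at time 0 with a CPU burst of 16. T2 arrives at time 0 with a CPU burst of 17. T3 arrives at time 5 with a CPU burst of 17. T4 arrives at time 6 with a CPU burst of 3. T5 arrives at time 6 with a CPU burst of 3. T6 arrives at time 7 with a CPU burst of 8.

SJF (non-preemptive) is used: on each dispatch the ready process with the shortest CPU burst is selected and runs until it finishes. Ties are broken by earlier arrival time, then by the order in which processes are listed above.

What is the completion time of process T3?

64

Timeline: | T1 0-16 | T4 16-19 | T5 19-22 | T6 22-30 | T2 30-47 | T3 47-64 |
Completion: T1=16  T2=47  T3=64  T4=19  T5=22  T6=30
Turnaround (C−A): T1=16  T2=47  T3=59  T4=13  T5=16  T6=23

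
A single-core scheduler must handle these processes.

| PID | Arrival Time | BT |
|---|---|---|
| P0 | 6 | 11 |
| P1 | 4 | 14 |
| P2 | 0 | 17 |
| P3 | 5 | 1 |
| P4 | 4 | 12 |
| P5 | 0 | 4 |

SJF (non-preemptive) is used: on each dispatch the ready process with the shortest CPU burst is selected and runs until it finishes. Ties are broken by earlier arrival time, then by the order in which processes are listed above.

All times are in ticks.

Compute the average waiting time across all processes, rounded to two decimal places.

14.67

Timeline: | P5 0-4 | P4 4-16 | P3 16-17 | P0 17-28 | P1 28-42 | P2 42-59 |
Completion: P0=28  P1=42  P2=59  P3=17  P4=16  P5=4
Waiting times: P0=11, P1=24, P2=42, P3=11, P4=0, P5=0
Average waiting = (11+24+42+11+0+0) / 6 = 88/6 = 14.67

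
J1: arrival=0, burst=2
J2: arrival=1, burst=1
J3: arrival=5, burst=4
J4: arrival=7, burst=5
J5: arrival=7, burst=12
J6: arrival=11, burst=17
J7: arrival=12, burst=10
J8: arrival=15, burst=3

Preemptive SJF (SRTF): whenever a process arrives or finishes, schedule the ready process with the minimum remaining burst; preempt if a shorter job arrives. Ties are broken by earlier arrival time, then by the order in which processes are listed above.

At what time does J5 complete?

Timeline: | J1 0-2 | J2 2-3 | idle 3-5 | J3 5-9 | J4 9-14 | J7 14-15 | J8 15-18 | J7 18-27 | J5 27-39 | J6 39-56 |
Completion: J1=2  J2=3  J3=9  J4=14  J5=39  J6=56  J7=27  J8=18
Turnaround (C−A): J1=2  J2=2  J3=4  J4=7  J5=32  J6=45  J7=15  J8=3

39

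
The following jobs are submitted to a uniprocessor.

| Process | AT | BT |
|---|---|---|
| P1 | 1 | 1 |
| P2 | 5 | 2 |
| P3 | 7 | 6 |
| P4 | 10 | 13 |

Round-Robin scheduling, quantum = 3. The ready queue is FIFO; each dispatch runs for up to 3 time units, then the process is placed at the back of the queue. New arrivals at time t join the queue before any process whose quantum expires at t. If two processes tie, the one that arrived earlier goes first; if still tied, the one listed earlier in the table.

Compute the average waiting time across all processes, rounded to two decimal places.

Schedule: | idle 0-1 | P1 1-2 | idle 2-5 | P2 5-7 | P3 7-10 | P4 10-13 | P3 13-16 | P4 16-26 |
Completion: P1=2  P2=7  P3=16  P4=26
Waiting times: P1=0, P2=0, P3=3, P4=3
Average waiting = (0+0+3+3) / 4 = 6/4 = 1.50

1.50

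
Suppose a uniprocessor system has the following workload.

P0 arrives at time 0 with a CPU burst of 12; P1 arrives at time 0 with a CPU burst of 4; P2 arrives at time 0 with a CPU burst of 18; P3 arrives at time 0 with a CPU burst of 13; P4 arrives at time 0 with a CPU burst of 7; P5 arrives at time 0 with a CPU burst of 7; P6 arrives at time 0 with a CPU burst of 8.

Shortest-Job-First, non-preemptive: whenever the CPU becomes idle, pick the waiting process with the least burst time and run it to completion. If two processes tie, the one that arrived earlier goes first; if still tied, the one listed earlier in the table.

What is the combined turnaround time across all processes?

217

Schedule: | P1 0-4 | P4 4-11 | P5 11-18 | P6 18-26 | P0 26-38 | P3 38-51 | P2 51-69 |
Completion: P0=38  P1=4  P2=69  P3=51  P4=11  P5=18  P6=26
Turnaround = completion − arrival: P0=38, P1=4, P2=69, P3=51, P4=11, P5=18, P6=26
Total turnaround = 38 + 4 + 69 + 51 + 11 + 18 + 26 = 217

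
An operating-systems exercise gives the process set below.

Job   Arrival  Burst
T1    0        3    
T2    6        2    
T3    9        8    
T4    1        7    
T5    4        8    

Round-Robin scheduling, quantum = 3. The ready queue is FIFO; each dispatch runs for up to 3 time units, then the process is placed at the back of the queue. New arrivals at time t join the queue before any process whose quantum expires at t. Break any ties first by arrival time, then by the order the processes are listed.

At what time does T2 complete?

11

Gantt: | T1 0-3 | T4 3-6 | T5 6-9 | T2 9-11 | T4 11-14 | T3 14-17 | T5 17-20 | T4 20-21 | T3 21-24 | T5 24-26 | T3 26-28 |
Completion: T1=3  T2=11  T3=28  T4=21  T5=26
Turnaround (C−A): T1=3  T2=5  T3=19  T4=20  T5=22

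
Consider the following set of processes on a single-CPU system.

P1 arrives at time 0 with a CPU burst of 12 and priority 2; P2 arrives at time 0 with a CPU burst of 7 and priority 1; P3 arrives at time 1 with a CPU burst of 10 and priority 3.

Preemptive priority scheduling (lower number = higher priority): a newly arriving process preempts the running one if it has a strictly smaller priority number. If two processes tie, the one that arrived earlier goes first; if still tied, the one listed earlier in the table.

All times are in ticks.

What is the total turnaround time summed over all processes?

54

Timeline: | P2 0-7 | P1 7-19 | P3 19-29 |
Completion: P1=19  P2=7  P3=29
Turnaround (C−A): P1=19  P2=7  P3=28
Turnaround = completion − arrival: P1=19, P2=7, P3=28
Total turnaround = 19 + 7 + 28 = 54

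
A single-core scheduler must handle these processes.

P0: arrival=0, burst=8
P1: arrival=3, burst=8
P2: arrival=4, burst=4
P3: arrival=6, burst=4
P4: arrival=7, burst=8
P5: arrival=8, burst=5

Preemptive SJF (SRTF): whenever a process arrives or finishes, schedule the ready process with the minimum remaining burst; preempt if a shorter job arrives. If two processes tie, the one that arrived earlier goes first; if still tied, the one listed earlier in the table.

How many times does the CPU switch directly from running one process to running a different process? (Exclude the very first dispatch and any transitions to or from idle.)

5

Timeline: | P0 0-8 | P2 8-12 | P3 12-16 | P5 16-21 | P1 21-29 | P4 29-37 |
Completion: P0=8  P1=29  P2=12  P3=16  P4=37  P5=21
Turnaround (C−A): P0=8  P1=26  P2=8  P3=10  P4=30  P5=13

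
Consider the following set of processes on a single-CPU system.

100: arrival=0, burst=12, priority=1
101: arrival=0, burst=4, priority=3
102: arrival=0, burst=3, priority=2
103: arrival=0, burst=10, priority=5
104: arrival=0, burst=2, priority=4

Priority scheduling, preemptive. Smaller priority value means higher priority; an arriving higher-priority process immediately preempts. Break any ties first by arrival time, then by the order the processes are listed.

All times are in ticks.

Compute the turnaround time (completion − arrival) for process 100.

Gantt: | 100 0-12 | 102 12-15 | 101 15-19 | 104 19-21 | 103 21-31 |
Completion: 100=12  101=19  102=15  103=31  104=21
Turnaround (C−A): 100=12  101=19  102=15  103=31  104=21
Turnaround(100) = completion − arrival = 12 − 0 = 12

12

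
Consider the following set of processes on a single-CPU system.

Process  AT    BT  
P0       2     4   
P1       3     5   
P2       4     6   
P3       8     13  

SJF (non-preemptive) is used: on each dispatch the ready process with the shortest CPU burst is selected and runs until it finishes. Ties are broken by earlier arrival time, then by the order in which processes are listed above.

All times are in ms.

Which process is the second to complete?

Schedule: | idle 0-2 | P0 2-6 | P1 6-11 | P2 11-17 | P3 17-30 |
Completion: P0=6  P1=11  P2=17  P3=30
Turnaround (C−A): P0=4  P1=8  P2=13  P3=22
Finish order: P0 → P1 → P2 → P3

P1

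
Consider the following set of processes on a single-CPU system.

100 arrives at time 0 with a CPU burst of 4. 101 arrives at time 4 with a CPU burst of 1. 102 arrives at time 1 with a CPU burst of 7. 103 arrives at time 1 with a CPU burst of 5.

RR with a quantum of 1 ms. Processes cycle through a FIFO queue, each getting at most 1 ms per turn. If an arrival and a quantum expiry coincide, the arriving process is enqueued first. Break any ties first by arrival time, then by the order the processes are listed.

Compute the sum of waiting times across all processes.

27

Schedule: | 100 0-1 | 102 1-2 | 103 2-3 | 100 3-4 | 102 4-5 | 103 5-6 | 101 6-7 | 100 7-8 | 102 8-9 | 103 9-10 | 100 10-11 | 102 11-12 | 103 12-13 | 102 13-14 | 103 14-15 | 102 15-17 |
Completion: 100=11  101=7  102=17  103=15
Waiting = turnaround − burst: 100=7, 101=2, 102=9, 103=9
Total waiting = 7 + 2 + 9 + 9 = 27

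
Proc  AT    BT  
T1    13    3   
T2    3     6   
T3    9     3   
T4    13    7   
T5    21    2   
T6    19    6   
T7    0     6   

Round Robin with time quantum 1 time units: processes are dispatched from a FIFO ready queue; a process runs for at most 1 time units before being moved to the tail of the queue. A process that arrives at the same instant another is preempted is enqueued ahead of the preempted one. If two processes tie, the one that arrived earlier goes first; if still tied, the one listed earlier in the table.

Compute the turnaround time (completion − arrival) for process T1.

7

Gantt: | T7 0-3 | T2 3-4 | T7 4-5 | T2 5-6 | T7 6-7 | T2 7-8 | T7 8-9 | T2 9-10 | T3 10-11 | T2 11-12 | T3 12-13 | T2 13-14 | T1 14-15 | T4 15-16 | T3 16-17 | T1 17-18 | T4 18-19 | T1 19-20 | T6 20-21 | T4 21-22 | T5 22-23 | T6 23-24 | T4 24-25 | T5 25-26 | T6 26-27 | T4 27-28 | T6 28-29 | T4 29-30 | T6 30-31 | T4 31-32 | T6 32-33 |
Completion: T1=20  T2=14  T3=17  T4=32  T5=26  T6=33  T7=9
Turnaround (C−A): T1=7  T2=11  T3=8  T4=19  T5=5  T6=14  T7=9
Turnaround(T1) = completion − arrival = 20 − 13 = 7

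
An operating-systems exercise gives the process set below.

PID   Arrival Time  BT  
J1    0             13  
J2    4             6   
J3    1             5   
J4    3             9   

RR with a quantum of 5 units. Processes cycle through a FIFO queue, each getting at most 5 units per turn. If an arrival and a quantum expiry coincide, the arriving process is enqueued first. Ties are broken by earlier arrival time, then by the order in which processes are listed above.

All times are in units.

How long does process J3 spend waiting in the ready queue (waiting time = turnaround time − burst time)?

Gantt: | J1 0-5 | J3 5-10 | J4 10-15 | J2 15-20 | J1 20-25 | J4 25-29 | J2 29-30 | J1 30-33 |
Completion: J1=33  J2=30  J3=10  J4=29
Waiting(J3) = turnaround − burst = 9 − 5 = 4

4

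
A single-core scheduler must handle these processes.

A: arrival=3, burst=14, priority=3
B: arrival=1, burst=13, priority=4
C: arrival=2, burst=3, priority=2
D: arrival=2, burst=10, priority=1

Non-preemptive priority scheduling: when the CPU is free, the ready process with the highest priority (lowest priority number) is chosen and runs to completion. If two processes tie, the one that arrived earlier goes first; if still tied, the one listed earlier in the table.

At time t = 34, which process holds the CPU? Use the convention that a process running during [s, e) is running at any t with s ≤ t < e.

A

Timeline: | idle 0-1 | B 1-14 | D 14-24 | C 24-27 | A 27-41 |
Completion: A=41  B=14  C=27  D=24
Turnaround (C−A): A=38  B=13  C=25  D=22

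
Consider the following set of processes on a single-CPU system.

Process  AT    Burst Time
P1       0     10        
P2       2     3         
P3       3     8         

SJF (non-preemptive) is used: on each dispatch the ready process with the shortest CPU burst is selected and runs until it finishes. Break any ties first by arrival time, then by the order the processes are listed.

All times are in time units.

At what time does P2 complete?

Gantt: | P1 0-10 | P2 10-13 | P3 13-21 |
Completion: P1=10  P2=13  P3=21

13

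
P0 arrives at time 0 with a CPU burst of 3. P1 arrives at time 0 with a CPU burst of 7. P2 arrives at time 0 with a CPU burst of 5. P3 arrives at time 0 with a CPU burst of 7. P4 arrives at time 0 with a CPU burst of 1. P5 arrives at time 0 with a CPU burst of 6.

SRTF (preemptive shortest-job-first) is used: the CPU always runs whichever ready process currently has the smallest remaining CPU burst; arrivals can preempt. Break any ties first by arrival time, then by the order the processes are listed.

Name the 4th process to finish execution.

P5

Schedule: | P4 0-1 | P0 1-4 | P2 4-9 | P5 9-15 | P1 15-22 | P3 22-29 |
Completion: P0=4  P1=22  P2=9  P3=29  P4=1  P5=15
Finish order: P4 → P0 → P2 → P5 → P1 → P3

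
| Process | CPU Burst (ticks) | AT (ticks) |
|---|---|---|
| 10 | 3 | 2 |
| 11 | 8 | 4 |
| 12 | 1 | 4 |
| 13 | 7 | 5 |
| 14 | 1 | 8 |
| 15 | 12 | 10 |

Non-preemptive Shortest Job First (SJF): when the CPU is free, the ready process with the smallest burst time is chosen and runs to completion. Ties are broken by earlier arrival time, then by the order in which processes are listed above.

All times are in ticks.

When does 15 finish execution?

34

Timeline: | idle 0-2 | 10 2-5 | 12 5-6 | 13 6-13 | 14 13-14 | 11 14-22 | 15 22-34 |
Completion: 10=5  11=22  12=6  13=13  14=14  15=34
Turnaround (C−A): 10=3  11=18  12=2  13=8  14=6  15=24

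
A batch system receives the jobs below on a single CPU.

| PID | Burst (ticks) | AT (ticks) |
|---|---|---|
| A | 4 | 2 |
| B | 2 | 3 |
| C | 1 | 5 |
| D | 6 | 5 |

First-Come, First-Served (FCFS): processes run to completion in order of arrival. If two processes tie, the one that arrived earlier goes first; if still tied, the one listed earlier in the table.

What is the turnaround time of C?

4

Schedule: | idle 0-2 | A 2-6 | B 6-8 | C 8-9 | D 9-15 |
Completion: A=6  B=8  C=9  D=15
Turnaround (C−A): A=4  B=5  C=4  D=10
Turnaround(C) = completion − arrival = 9 − 5 = 4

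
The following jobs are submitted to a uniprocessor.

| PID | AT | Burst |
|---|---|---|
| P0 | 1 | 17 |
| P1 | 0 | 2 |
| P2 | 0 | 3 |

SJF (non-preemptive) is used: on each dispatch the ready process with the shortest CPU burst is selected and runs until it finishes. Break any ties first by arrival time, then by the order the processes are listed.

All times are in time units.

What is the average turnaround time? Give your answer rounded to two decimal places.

9.33

Timeline: | P1 0-2 | P2 2-5 | P0 5-22 |
Completion: P0=22  P1=2  P2=5
Turnaround times: P0=21, P1=2, P2=5
Average turnaround = (21+2+5) / 3 = 28/3 = 9.33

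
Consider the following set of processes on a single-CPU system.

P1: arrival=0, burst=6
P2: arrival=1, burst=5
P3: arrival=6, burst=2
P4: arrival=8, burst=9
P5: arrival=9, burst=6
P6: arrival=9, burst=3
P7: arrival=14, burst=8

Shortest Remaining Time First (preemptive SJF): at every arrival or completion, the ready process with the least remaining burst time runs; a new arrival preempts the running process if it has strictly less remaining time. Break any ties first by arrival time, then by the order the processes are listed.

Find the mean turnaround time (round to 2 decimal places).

Gantt: | P1 0-6 | P3 6-8 | P2 8-9 | P6 9-12 | P2 12-16 | P5 16-22 | P7 22-30 | P4 30-39 |
Completion: P1=6  P2=16  P3=8  P4=39  P5=22  P6=12  P7=30
Turnaround (C−A): P1=6  P2=15  P3=2  P4=31  P5=13  P6=3  P7=16
Turnaround times: P1=6, P2=15, P3=2, P4=31, P5=13, P6=3, P7=16
Average turnaround = (6+15+2+31+13+3+16) / 7 = 86/7 = 12.29

12.29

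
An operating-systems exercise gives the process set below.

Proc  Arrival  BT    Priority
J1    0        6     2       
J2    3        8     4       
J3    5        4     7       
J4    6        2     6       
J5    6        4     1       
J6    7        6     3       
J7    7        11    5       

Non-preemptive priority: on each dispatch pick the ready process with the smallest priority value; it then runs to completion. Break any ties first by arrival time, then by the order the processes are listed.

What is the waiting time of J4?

Gantt: | J1 0-6 | J5 6-10 | J6 10-16 | J2 16-24 | J7 24-35 | J4 35-37 | J3 37-41 |
Completion: J1=6  J2=24  J3=41  J4=37  J5=10  J6=16  J7=35
Turnaround (C−A): J1=6  J2=21  J3=36  J4=31  J5=4  J6=9  J7=28
Waiting(J4) = turnaround − burst = 31 − 2 = 29

29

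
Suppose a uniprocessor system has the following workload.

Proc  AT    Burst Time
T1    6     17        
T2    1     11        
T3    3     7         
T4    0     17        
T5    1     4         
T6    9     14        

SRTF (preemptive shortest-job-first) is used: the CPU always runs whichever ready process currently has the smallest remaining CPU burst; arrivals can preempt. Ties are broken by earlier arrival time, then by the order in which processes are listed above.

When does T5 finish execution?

Gantt: | T4 0-1 | T5 1-5 | T3 5-12 | T2 12-23 | T6 23-37 | T4 37-53 | T1 53-70 |
Completion: T1=70  T2=23  T3=12  T4=53  T5=5  T6=37
Turnaround (C−A): T1=64  T2=22  T3=9  T4=53  T5=4  T6=28

5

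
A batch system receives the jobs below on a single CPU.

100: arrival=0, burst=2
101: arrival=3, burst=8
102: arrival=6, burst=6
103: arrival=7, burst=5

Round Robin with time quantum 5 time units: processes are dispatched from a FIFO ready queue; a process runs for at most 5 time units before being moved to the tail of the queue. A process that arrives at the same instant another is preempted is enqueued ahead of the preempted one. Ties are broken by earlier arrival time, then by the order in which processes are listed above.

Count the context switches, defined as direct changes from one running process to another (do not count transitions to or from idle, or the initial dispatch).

4

Schedule: | 100 0-2 | idle 2-3 | 101 3-8 | 102 8-13 | 103 13-18 | 101 18-21 | 102 21-22 |
Completion: 100=2  101=21  102=22  103=18
Turnaround (C−A): 100=2  101=18  102=16  103=11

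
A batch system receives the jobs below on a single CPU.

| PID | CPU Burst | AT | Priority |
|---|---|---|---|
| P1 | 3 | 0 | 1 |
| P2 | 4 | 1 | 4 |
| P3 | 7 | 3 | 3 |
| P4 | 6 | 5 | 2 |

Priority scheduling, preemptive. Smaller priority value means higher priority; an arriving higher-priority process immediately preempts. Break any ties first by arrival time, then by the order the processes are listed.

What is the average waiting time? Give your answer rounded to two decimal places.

Gantt: | P1 0-3 | P3 3-5 | P4 5-11 | P3 11-16 | P2 16-20 |
Completion: P1=3  P2=20  P3=16  P4=11
Turnaround (C−A): P1=3  P2=19  P3=13  P4=6
Waiting times: P1=0, P2=15, P3=6, P4=0
Average waiting = (0+15+6+0) / 4 = 21/4 = 5.25

5.25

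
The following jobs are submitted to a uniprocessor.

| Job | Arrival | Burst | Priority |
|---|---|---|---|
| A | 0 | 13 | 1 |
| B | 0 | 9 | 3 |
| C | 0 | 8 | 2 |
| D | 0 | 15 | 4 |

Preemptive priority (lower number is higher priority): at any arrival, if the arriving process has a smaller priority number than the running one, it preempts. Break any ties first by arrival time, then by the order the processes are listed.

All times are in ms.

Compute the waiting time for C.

13

Gantt: | A 0-13 | C 13-21 | B 21-30 | D 30-45 |
Completion: A=13  B=30  C=21  D=45
Waiting(C) = turnaround − burst = 21 − 8 = 13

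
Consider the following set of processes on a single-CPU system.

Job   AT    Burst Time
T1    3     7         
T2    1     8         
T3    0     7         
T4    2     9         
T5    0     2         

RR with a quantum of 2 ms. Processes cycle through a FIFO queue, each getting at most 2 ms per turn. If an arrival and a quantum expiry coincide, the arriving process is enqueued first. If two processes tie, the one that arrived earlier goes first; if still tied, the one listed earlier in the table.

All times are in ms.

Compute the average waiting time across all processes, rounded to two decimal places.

16.80

Gantt: | T3 0-2 | T5 2-4 | T2 4-6 | T4 6-8 | T3 8-10 | T1 10-12 | T2 12-14 | T4 14-16 | T3 16-18 | T1 18-20 | T2 20-22 | T4 22-24 | T3 24-25 | T1 25-27 | T2 27-29 | T4 29-31 | T1 31-32 | T4 32-33 |
Completion: T1=32  T2=29  T3=25  T4=33  T5=4
Turnaround (C−A): T1=29  T2=28  T3=25  T4=31  T5=4
Waiting times: T1=22, T2=20, T3=18, T4=22, T5=2
Average waiting = (22+20+18+22+2) / 5 = 84/5 = 16.80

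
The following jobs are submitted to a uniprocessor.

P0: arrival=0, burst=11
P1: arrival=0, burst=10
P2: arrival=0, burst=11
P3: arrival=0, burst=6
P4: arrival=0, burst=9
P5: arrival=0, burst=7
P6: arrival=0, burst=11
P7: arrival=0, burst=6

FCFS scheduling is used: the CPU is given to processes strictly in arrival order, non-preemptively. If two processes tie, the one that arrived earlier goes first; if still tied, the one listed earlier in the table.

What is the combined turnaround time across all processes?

Timeline: | P0 0-11 | P1 11-21 | P2 21-32 | P3 32-38 | P4 38-47 | P5 47-54 | P6 54-65 | P7 65-71 |
Completion: P0=11  P1=21  P2=32  P3=38  P4=47  P5=54  P6=65  P7=71
Turnaround = completion − arrival: P0=11, P1=21, P2=32, P3=38, P4=47, P5=54, P6=65, P7=71
Total turnaround = 11 + 21 + 32 + 38 + 47 + 54 + 65 + 71 = 339

339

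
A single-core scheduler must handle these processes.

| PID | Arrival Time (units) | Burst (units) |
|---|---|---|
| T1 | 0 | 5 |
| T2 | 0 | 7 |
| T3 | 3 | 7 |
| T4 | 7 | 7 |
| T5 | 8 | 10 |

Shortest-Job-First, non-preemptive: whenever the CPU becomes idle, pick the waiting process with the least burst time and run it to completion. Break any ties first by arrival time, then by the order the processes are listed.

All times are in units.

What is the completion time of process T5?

Schedule: | T1 0-5 | T2 5-12 | T3 12-19 | T4 19-26 | T5 26-36 |
Completion: T1=5  T2=12  T3=19  T4=26  T5=36

36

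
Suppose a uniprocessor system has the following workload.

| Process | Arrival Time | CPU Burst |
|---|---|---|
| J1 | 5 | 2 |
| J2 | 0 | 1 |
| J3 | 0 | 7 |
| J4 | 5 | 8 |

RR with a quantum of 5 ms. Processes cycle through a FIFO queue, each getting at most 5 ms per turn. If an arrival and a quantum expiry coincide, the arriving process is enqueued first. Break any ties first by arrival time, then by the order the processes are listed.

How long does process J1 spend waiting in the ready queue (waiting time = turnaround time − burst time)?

Gantt: | J2 0-1 | J3 1-6 | J1 6-8 | J4 8-13 | J3 13-15 | J4 15-18 |
Completion: J1=8  J2=1  J3=15  J4=18
Waiting(J1) = turnaround − burst = 3 − 2 = 1

1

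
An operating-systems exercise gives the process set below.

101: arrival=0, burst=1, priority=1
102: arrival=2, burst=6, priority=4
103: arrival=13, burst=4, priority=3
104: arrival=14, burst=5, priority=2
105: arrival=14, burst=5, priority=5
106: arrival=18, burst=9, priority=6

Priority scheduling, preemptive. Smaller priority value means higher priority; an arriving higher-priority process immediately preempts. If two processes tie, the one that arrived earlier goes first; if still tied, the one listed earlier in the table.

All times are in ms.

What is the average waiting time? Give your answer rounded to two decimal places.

3.67

Gantt: | 101 0-1 | idle 1-2 | 102 2-8 | idle 8-13 | 103 13-14 | 104 14-19 | 103 19-22 | 105 22-27 | 106 27-36 |
Completion: 101=1  102=8  103=22  104=19  105=27  106=36
Waiting times: 101=0, 102=0, 103=5, 104=0, 105=8, 106=9
Average waiting = (0+0+5+0+8+9) / 6 = 22/6 = 3.67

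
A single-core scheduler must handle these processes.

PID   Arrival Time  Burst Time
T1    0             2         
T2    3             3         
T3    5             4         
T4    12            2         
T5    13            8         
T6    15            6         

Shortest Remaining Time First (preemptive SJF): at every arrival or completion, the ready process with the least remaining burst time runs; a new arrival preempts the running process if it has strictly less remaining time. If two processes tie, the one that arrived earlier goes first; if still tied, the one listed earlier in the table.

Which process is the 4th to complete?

T4

Timeline: | T1 0-2 | idle 2-3 | T2 3-6 | T3 6-10 | idle 10-12 | T4 12-14 | T5 14-15 | T6 15-21 | T5 21-28 |
Completion: T1=2  T2=6  T3=10  T4=14  T5=28  T6=21
Turnaround (C−A): T1=2  T2=3  T3=5  T4=2  T5=15  T6=6
Finish order: T1 → T2 → T3 → T4 → T6 → T5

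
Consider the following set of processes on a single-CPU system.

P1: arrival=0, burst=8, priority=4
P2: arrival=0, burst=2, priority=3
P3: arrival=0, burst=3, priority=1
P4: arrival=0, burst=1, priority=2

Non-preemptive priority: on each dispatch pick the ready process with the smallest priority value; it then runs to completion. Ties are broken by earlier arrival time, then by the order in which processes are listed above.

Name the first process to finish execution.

P3

Timeline: | P3 0-3 | P4 3-4 | P2 4-6 | P1 6-14 |
Completion: P1=14  P2=6  P3=3  P4=4
Turnaround (C−A): P1=14  P2=6  P3=3  P4=4
Finish order: P3 → P4 → P2 → P1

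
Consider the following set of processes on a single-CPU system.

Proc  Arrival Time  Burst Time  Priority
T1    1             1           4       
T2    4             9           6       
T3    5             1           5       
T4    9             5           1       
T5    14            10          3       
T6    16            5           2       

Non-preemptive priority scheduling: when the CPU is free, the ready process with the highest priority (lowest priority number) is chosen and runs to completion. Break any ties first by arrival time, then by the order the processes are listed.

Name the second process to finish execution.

Gantt: | idle 0-1 | T1 1-2 | idle 2-4 | T2 4-13 | T4 13-18 | T6 18-23 | T5 23-33 | T3 33-34 |
Completion: T1=2  T2=13  T3=34  T4=18  T5=33  T6=23
Turnaround (C−A): T1=1  T2=9  T3=29  T4=9  T5=19  T6=7
Finish order: T1 → T2 → T4 → T6 → T5 → T3

T2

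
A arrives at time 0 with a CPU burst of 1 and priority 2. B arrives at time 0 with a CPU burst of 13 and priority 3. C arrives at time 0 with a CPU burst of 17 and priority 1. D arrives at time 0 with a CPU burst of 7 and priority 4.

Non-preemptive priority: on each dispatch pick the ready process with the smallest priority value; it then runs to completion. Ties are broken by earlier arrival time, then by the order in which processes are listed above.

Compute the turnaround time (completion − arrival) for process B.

31

Schedule: | C 0-17 | A 17-18 | B 18-31 | D 31-38 |
Completion: A=18  B=31  C=17  D=38
Turnaround(B) = completion − arrival = 31 − 0 = 31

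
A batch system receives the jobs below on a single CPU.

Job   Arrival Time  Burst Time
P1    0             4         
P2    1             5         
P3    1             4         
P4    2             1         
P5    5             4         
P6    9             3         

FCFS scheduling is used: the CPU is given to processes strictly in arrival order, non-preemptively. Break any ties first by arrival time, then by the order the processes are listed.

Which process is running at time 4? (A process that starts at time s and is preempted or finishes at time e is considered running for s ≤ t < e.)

Schedule: | P1 0-4 | P2 4-9 | P3 9-13 | P4 13-14 | P5 14-18 | P6 18-21 |
Completion: P1=4  P2=9  P3=13  P4=14  P5=18  P6=21
Turnaround (C−A): P1=4  P2=8  P3=12  P4=12  P5=13  P6=12

P2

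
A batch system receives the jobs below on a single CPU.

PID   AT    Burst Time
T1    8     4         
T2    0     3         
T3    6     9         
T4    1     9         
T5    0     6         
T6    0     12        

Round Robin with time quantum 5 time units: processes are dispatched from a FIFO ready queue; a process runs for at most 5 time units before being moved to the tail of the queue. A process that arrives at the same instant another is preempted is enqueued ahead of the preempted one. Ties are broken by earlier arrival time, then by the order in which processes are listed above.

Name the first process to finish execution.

T2

Timeline: | T2 0-3 | T5 3-8 | T6 8-13 | T4 13-18 | T3 18-23 | T1 23-27 | T5 27-28 | T6 28-33 | T4 33-37 | T3 37-41 | T6 41-43 |
Completion: T1=27  T2=3  T3=41  T4=37  T5=28  T6=43
Turnaround (C−A): T1=19  T2=3  T3=35  T4=36  T5=28  T6=43
Finish order: T2 → T1 → T5 → T4 → T3 → T6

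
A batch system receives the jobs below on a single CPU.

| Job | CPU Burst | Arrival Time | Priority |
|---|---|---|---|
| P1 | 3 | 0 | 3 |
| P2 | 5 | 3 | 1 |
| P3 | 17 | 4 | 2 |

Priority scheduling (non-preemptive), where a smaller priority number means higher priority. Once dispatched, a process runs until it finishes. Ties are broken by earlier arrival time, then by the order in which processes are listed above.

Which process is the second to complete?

P2

Timeline: | P1 0-3 | P2 3-8 | P3 8-25 |
Completion: P1=3  P2=8  P3=25
Finish order: P1 → P2 → P3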